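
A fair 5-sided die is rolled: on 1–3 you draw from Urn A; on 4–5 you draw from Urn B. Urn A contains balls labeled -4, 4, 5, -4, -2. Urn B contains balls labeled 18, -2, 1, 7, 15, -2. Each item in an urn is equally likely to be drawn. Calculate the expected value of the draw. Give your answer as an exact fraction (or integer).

176/75

E[X | Urn A] = (-4 + 4 + 5 − 4 − 2)/5 = -1/5
E[X | Urn B] = (18 − 2 + 1 + 7 + 15 − 2)/6 = 37/6
E[X] = (3/5)·(-1/5) + (2/5)·37/6 = 176/75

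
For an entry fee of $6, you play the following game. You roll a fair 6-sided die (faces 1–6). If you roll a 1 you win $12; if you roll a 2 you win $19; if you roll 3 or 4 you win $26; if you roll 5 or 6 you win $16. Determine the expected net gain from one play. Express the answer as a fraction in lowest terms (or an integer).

E[payout] = (1/6)·12 + (1/3)·16 + (1/6)·19 + (1/3)·26 = 115/6
Expected profit = 115/6 − 6 = 79/6

79/6 dollars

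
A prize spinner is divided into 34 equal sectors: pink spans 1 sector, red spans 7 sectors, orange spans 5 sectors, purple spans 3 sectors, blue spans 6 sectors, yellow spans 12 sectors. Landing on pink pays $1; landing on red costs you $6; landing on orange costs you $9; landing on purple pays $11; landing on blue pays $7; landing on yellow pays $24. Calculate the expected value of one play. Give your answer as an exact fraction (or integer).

277/34 dollars

E[payout] = (1/34)·1 + (7/34)·(-6) + (5/34)·(-9) + (3/34)·11 + (6/34)·7 + (12/34)·24 = 277/34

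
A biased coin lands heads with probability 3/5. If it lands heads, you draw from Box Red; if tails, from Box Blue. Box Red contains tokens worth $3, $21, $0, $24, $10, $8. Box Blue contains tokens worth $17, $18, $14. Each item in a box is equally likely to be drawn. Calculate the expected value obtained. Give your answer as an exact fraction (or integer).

197/15 dollars

E[X | Box Red] = (3 + 21 + 0 + 24 + 10 + 8)/6 = 11
E[X | Box Blue] = (17 + 18 + 14)/3 = 49/3
E[X] = (3/5)·11 + (2/5)·49/3 = 197/15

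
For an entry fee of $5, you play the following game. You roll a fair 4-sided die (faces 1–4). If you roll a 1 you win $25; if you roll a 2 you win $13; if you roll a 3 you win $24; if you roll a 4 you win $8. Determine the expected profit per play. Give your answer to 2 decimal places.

E[payout] = (1/4)·8 + (1/4)·13 + (1/4)·24 + (1/4)·25 = 35/2
Expected profit = 35/2 − 5 = 25/2 ≈ $12.50

$12.50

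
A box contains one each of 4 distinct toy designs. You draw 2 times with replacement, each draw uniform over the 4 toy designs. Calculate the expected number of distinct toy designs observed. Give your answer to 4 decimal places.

1.7500

Let Xⱼ=1 if type j appears at least once. P(Xⱼ=1) = 1 − ((4−1)/4)^2 = 7/16.
E[#distinct] = 4·7/16 = 7/4.
≈ 1.7500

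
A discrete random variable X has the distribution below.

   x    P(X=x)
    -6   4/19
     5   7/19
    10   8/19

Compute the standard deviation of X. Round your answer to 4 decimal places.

E[X] = 91/19, E[X²] = 1119/19
Var(X) = E[X²] − (E[X])² = 1119/19 − 8281/361 = 12980/361
SD(X) = √(12980/361) ≈ 5.9963

5.9963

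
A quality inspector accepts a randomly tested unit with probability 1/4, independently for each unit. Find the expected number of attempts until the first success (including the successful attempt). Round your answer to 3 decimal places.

4.000

For a geometric distribution, E[trials] = 1/p = 1/(1/4) = 4.
≈ 4.000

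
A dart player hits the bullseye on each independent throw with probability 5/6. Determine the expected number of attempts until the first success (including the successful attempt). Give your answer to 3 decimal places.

For a geometric distribution, E[trials] = 1/p = 1/(5/6) = 6/5.
≈ 1.200

1.200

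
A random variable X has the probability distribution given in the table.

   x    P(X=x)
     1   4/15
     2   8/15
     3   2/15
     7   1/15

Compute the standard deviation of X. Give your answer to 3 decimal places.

E[X] = 11/5, E[X²] = 103/15
Var(X) = E[X²] − (E[X])² = 103/15 − 121/25 = 152/75
SD(X) = √(152/75) ≈ 1.424

1.424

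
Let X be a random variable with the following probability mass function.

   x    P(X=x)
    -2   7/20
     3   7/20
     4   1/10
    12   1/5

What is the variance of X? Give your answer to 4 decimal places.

E[X] = (7/20)·(-2) + (7/20)·3 + (1/10)·4 + (1/5)·12 = 63/20
E[X²] = (7/20)·4 + (7/20)·9 + (1/10)·16 + (1/5)·144 = 699/20
Var(X) = 699/20 − (63/20)² = 10011/400 ≈ 25.0275

25.0275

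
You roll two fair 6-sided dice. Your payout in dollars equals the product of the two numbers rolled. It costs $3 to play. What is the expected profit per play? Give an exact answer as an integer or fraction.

37/4 dollars

Distribution of the product of the two numbers rolled: 1 w.p. 1/36, 2 w.p. 1/18, 3 w.p. 1/18, 4 w.p. 1/12, 5 w.p. 1/18, 6 w.p. 1/9, …
E[payout] = (1/36)·1 + (1/18)·2 + (1/18)·3 + (1/12)·4 + (1/18)·5 + (1/9)·6 + (1/18)·8 + (1/36)·9 + (1/18)·10 + (1/9)·12 + (1/18)·15 + (1/36)·16 + (1/18)·18 + (1/18)·20 + (1/18)·24 + (1/36)·25 + (1/18)·30 + (1/36)·36 = 49/4
Expected profit = 49/4 − 3 = 37/4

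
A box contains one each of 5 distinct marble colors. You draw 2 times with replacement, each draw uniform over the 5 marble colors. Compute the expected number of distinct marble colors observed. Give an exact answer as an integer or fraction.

Let Xⱼ=1 if type j appears at least once. P(Xⱼ=1) = 1 − ((5−1)/5)^2 = 9/25.
E[#distinct] = 5·9/25 = 9/5.

9/5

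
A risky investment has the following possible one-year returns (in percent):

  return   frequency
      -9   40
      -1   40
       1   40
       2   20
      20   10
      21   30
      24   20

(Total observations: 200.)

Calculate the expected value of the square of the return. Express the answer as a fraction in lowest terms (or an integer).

643/4

Total = 200, so P(return=-9) = 40/200, etc.
E[X²] = (1/5)·81 + (1/5)·1 + (1/5)·1 + (1/10)·4 + (1/20)·400 + (3/20)·441 + (1/10)·576
     = 643/4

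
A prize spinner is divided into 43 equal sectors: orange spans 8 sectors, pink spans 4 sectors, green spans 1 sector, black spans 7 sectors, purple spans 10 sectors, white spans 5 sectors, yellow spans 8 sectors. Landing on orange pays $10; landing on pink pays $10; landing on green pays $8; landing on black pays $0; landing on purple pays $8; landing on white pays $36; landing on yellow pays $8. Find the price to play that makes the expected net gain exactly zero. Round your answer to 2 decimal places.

$10.51

E[payout] = (8/43)·10 + (4/43)·10 + (1/43)·8 + (7/43)·0 + (10/43)·8 + (5/43)·36 + (8/43)·8 = 452/43
Fair fee = E[payout] = 452/43 ≈ $10.51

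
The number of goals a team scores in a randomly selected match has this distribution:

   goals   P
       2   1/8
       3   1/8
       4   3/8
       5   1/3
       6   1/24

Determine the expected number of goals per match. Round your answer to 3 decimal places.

E[X] = (1/8)·2 + (1/8)·3 + (3/8)·4 + (1/3)·5 + (1/24)·6
     = 97/24 ≈ 4.042

4.042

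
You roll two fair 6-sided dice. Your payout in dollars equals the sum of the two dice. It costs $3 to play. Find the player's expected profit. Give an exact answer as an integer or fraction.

$4

Distribution of the sum of the two dice: 2 w.p. 1/36, 3 w.p. 1/18, 4 w.p. 1/12, 5 w.p. 1/9, 6 w.p. 5/36, 7 w.p. 1/6, …
E[payout] = (1/36)·2 + (1/18)·3 + (1/12)·4 + (1/9)·5 + (5/36)·6 + (1/6)·7 + (5/36)·8 + (1/9)·9 + (1/12)·10 + (1/18)·11 + (1/36)·12 = 7
Expected profit = 7 − 3 = 4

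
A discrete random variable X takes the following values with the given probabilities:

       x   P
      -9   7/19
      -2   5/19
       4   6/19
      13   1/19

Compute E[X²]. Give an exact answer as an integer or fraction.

852/19

E[X²] = (7/19)·81 + (5/19)·4 + (6/19)·16 + (1/19)·169
     = 852/19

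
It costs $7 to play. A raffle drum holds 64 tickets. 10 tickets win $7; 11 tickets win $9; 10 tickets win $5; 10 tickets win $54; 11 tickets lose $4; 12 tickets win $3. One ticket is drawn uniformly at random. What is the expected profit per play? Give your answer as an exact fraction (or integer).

303/64 dollars

E[payout] = (10/64)·7 + (11/64)·9 + (10/64)·5 + (10/64)·54 + (11/64)·(-4) + (12/64)·3 = 751/64
Expected profit = 751/64 − 7 = 303/64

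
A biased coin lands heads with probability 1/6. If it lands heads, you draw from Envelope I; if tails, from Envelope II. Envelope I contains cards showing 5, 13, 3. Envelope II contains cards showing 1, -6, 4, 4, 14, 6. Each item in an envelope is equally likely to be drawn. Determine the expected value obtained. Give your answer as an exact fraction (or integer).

E[X | Envelope I] = (5 + 13 + 3)/3 = 7
E[X | Envelope II] = (1 − 6 + 4 + 4 + 14 + 6)/6 = 23/6
E[X] = (1/6)·7 + (5/6)·23/6 = 157/36

157/36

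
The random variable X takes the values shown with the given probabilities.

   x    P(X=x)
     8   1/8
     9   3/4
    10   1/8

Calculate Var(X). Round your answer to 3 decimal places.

E[X] = (1/8)·8 + (3/4)·9 + (1/8)·10 = 9
E[X²] = (1/8)·64 + (3/4)·81 + (1/8)·100 = 325/4
Var(X) = 325/4 − (9)² = 1/4 ≈ 0.250

0.250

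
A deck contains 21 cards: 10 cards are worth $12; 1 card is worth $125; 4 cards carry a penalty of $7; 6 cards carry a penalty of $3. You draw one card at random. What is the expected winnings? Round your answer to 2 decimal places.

E[payout] = (10/21)·12 + (1/21)·125 + (4/21)·(-7) + (6/21)·(-3) = 199/21
≈ $9.48

$9.48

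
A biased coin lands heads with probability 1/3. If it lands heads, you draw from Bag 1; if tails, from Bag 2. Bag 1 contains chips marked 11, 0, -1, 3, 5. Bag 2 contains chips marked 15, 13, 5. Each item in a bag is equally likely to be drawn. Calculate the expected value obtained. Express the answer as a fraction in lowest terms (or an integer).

128/15

E[X | Bag 1] = (11 + 0 − 1 + 3 + 5)/5 = 18/5
E[X | Bag 2] = (15 + 13 + 5)/3 = 11
E[X] = (1/3)·18/5 + (2/3)·11 = 128/15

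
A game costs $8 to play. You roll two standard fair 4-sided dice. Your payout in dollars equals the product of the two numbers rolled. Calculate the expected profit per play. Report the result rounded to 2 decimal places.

-$1.75

Distribution of the product of the two numbers rolled: 1 w.p. 1/16, 2 w.p. 1/8, 3 w.p. 1/8, 4 w.p. 3/16, 6 w.p. 1/8, 8 w.p. 1/8, …
E[payout] = (1/16)·1 + (1/8)·2 + (1/8)·3 + (3/16)·4 + (1/8)·6 + (1/8)·8 + (1/16)·9 + (1/8)·12 + (1/16)·16 = 25/4
Expected profit = 25/4 − 8 = -7/4 ≈ -$1.75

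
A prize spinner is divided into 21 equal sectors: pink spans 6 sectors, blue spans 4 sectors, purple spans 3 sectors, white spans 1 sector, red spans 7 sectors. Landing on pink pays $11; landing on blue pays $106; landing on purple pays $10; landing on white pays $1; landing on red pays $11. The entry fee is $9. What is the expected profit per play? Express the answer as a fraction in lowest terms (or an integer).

409/21 dollars

E[payout] = (6/21)·11 + (4/21)·106 + (3/21)·10 + (1/21)·1 + (7/21)·11 = 598/21
Expected profit = 598/21 − 9 = 409/21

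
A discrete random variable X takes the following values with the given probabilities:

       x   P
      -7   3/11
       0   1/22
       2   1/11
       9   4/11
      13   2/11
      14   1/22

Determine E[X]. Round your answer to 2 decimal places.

E[X] = (3/11)·(-7) + (1/22)·0 + (1/11)·2 + (4/11)·9 + (2/11)·13 + (1/22)·14
     = 50/11 ≈ 4.55

4.55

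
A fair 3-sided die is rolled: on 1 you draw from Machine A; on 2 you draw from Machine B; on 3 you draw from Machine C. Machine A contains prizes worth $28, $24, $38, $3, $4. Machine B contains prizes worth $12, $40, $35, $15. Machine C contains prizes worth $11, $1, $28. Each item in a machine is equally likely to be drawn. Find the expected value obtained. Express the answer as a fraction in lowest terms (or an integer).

E[X | Machine A] = (28 + 24 + 38 + 3 + 4)/5 = 97/5
E[X | Machine B] = (12 + 40 + 35 + 15)/4 = 51/2
E[X | Machine C] = (11 + 1 + 28)/3 = 40/3
E[X] = (1/3)·97/5 + (1/3)·51/2 + (1/3)·40/3 = 1747/90

1747/90 dollars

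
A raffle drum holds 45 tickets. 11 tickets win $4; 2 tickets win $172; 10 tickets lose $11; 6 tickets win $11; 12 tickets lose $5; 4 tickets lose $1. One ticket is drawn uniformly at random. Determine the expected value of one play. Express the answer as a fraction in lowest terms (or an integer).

E[payout] = (11/45)·4 + (2/45)·172 + (10/45)·(-11) + (6/45)·11 + (12/45)·(-5) + (4/45)·(-1) = 56/9

56/9 dollars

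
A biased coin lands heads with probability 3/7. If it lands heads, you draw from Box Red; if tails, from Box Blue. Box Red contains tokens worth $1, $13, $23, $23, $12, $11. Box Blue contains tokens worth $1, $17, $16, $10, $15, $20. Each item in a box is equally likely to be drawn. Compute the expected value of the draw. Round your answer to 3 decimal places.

E[X | Box Red] = (1 + 13 + 23 + 23 + 12 + 11)/6 = 83/6
E[X | Box Blue] = (1 + 17 + 16 + 10 + 15 + 20)/6 = 79/6
E[X] = (3/7)·83/6 + (4/7)·79/6 = 565/42 ≈ 13.452

$13.452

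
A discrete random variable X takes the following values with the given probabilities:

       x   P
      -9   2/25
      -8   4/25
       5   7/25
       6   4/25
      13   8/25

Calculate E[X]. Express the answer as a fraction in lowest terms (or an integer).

E[X] = (2/25)·(-9) + (4/25)·(-8) + (7/25)·5 + (4/25)·6 + (8/25)·13
     = 113/25

113/25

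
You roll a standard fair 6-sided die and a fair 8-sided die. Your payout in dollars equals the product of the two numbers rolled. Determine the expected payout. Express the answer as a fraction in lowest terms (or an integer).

63/4 dollars

Distribution of the product of the two numbers rolled: 1 w.p. 1/48, 2 w.p. 1/24, 3 w.p. 1/24, 4 w.p. 1/16, 5 w.p. 1/24, 6 w.p. 1/12, …
E[payout] = (1/48)·1 + (1/24)·2 + (1/24)·3 + (1/16)·4 + (1/24)·5 + (1/12)·6 + (1/48)·7 + (1/16)·8 + (1/48)·9 + (1/24)·10 + (1/12)·12 + (1/48)·14 + (1/24)·15 + (1/24)·16 + (1/24)·18 + (1/24)·20 + (1/48)·21 + (1/16)·24 + (1/48)·25 + (1/48)·28 + (1/24)·30 + (1/48)·32 + (1/48)·35 + (1/48)·36 + (1/48)·40 + (1/48)·42 + (1/48)·48 = 63/4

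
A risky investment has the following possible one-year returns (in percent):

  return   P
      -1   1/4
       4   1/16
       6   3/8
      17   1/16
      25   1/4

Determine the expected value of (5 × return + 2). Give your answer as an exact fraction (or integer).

797/16

E[5x+2] = (1/4)·(-3) + (1/16)·22 + (3/8)·32 + (1/16)·87 + (1/4)·127
     = 797/16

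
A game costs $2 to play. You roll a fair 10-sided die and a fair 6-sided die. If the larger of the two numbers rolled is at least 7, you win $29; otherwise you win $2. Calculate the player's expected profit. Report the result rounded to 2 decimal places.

E[payout] = (3/5)·2 + (2/5)·29 = 64/5
Expected profit = 64/5 − 2 = 54/5 ≈ $10.80

$10.80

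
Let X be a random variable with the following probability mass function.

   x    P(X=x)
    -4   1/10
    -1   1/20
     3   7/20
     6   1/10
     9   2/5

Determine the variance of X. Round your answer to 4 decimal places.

E[X] = (1/10)·(-4) + (1/20)·(-1) + (7/20)·3 + (1/10)·6 + (2/5)·9 = 24/5
E[X²] = (1/10)·16 + (1/20)·1 + (7/20)·9 + (1/10)·36 + (2/5)·81 = 204/5
Var(X) = 204/5 − (24/5)² = 444/25 ≈ 17.7600

17.7600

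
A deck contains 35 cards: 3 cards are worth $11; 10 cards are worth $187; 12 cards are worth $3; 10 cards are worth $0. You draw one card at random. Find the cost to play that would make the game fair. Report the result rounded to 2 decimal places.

$55.40

E[payout] = (3/35)·11 + (10/35)·187 + (12/35)·3 + (10/35)·0 = 277/5
Fair fee = E[payout] = 277/5 ≈ $55.40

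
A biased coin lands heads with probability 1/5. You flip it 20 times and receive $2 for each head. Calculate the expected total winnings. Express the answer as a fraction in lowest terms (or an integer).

$8

E[#heads] = 20·1/5 = 4 (linearity over flips).
E[winnings] = 2·4 = 8.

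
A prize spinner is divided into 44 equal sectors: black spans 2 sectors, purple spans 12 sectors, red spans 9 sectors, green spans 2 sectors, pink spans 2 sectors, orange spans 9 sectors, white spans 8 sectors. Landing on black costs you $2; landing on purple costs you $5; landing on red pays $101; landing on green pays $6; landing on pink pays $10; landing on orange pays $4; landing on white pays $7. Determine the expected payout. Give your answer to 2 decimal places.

E[payout] = (2/44)·(-2) + (12/44)·(-5) + (9/44)·101 + (2/44)·6 + (2/44)·10 + (9/44)·4 + (8/44)·7 = 969/44
≈ $22.02

$22.02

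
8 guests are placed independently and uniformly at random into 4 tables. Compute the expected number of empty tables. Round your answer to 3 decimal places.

Let Xⱼ=1 if table j is empty. P(Xⱼ=1) = ((4-1)/4)^8 = 6561/65536.
By linearity, E[#empty] = 4·6561/65536 = 6561/16384.
≈ 0.400

0.400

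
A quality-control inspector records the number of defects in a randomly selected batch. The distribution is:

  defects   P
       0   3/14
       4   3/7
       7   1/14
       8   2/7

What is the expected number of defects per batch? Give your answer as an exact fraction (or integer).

9/2

E[X] = (3/14)·0 + (3/7)·4 + (1/14)·7 + (2/7)·8
     = 9/2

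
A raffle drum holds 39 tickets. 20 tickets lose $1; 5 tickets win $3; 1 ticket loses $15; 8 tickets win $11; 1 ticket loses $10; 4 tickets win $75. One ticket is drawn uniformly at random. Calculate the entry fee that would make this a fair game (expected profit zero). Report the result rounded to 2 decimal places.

$9.18

E[payout] = (20/39)·(-1) + (5/39)·3 + (1/39)·(-15) + (8/39)·11 + (1/39)·(-10) + (4/39)·75 = 358/39
Fair fee = E[payout] = 358/39 ≈ $9.18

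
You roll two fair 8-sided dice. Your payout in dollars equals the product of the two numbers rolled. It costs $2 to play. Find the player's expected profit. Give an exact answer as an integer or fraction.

73/4 dollars

Distribution of the product of the two numbers rolled: 1 w.p. 1/64, 2 w.p. 1/32, 3 w.p. 1/32, 4 w.p. 3/64, 5 w.p. 1/32, 6 w.p. 1/16, …
E[payout] = (1/64)·1 + (1/32)·2 + (1/32)·3 + (3/64)·4 + (1/32)·5 + (1/16)·6 + (1/32)·7 + (1/16)·8 + (1/64)·9 + (1/32)·10 + (1/16)·12 + (1/32)·14 + (1/32)·15 + (3/64)·16 + (1/32)·18 + (1/32)·20 + (1/32)·21 + (1/16)·24 + (1/64)·25 + (1/32)·28 + (1/32)·30 + (1/32)·32 + (1/32)·35 + (1/64)·36 + (1/32)·40 + (1/32)·42 + (1/32)·48 + (1/64)·49 + (1/32)·56 + (1/64)·64 = 81/4
Expected profit = 81/4 − 2 = 73/4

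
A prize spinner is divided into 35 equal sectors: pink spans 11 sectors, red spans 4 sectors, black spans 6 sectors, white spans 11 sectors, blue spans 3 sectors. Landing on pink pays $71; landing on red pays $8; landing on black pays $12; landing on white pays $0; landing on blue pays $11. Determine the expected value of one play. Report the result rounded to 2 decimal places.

E[payout] = (11/35)·71 + (4/35)·8 + (6/35)·12 + (11/35)·0 + (3/35)·11 = 918/35
≈ $26.23

$26.23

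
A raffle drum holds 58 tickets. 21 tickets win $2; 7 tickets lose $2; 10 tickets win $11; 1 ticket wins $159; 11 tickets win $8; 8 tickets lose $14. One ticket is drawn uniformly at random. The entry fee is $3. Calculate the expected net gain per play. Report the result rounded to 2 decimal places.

E[payout] = (21/58)·2 + (7/58)·(-2) + (10/58)·11 + (1/58)·159 + (11/58)·8 + (8/58)·(-14) = 273/58
Expected profit = 273/58 − 3 = 99/58 ≈ $1.71

$1.71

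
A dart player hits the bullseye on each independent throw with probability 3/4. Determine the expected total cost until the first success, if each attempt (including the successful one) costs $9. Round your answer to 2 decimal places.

$12.00

E[#attempts] = 1/p = 4/3; E[cost] = 9·4/3 = 12.
≈ 12.00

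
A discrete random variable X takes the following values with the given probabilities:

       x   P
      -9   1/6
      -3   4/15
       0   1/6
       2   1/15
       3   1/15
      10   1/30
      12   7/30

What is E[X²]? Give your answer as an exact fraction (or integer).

E[X²] = (1/6)·81 + (4/15)·9 + (1/6)·0 + (1/15)·4 + (1/15)·9 + (1/30)·100 + (7/30)·144
     = 537/10

537/10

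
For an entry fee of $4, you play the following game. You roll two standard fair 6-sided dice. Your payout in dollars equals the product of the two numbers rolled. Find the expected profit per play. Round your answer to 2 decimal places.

$8.25

Distribution of the product of the two numbers rolled: 1 w.p. 1/36, 2 w.p. 1/18, 3 w.p. 1/18, 4 w.p. 1/12, 5 w.p. 1/18, 6 w.p. 1/9, …
E[payout] = (1/36)·1 + (1/18)·2 + (1/18)·3 + (1/12)·4 + (1/18)·5 + (1/9)·6 + (1/18)·8 + (1/36)·9 + (1/18)·10 + (1/9)·12 + (1/18)·15 + (1/36)·16 + (1/18)·18 + (1/18)·20 + (1/18)·24 + (1/36)·25 + (1/18)·30 + (1/36)·36 = 49/4
Expected profit = 49/4 − 4 = 33/4 ≈ $8.25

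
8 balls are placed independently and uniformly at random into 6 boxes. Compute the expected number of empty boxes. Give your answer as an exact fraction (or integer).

390625/279936

Let Xⱼ=1 if box j is empty. P(Xⱼ=1) = ((6-1)/6)^8 = 390625/1679616.
By linearity, E[#empty] = 6·390625/1679616 = 390625/279936.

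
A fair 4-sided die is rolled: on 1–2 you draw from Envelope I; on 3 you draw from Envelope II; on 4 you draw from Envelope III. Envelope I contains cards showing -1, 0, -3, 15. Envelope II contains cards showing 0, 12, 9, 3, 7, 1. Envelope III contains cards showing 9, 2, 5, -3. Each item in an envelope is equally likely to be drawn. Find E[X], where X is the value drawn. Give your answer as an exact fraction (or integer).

169/48

E[X | Envelope I] = (-1 + 0 − 3 + 15)/4 = 11/4
E[X | Envelope II] = (0 + 12 + 9 + 3 + 7 + 1)/6 = 16/3
E[X | Envelope III] = (9 + 2 + 5 − 3)/4 = 13/4
E[X] = (1/2)·11/4 + (1/4)·16/3 + (1/4)·13/4 = 169/48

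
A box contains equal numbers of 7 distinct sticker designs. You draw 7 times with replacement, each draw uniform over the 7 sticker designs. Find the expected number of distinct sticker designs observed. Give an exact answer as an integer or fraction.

543607/117649

Let Xⱼ=1 if type j appears at least once. P(Xⱼ=1) = 1 − ((7−1)/7)^7 = 543607/823543.
E[#distinct] = 7·543607/823543 = 543607/117649.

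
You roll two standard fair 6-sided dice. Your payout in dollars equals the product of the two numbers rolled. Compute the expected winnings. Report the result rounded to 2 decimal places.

$12.25

Distribution of the product of the two numbers rolled: 1 w.p. 1/36, 2 w.p. 1/18, 3 w.p. 1/18, 4 w.p. 1/12, 5 w.p. 1/18, 6 w.p. 1/9, …
E[payout] = (1/36)·1 + (1/18)·2 + (1/18)·3 + (1/12)·4 + (1/18)·5 + (1/9)·6 + (1/18)·8 + (1/36)·9 + (1/18)·10 + (1/9)·12 + (1/18)·15 + (1/36)·16 + (1/18)·18 + (1/18)·20 + (1/18)·24 + (1/36)·25 + (1/18)·30 + (1/36)·36 = 49/4
≈ $12.25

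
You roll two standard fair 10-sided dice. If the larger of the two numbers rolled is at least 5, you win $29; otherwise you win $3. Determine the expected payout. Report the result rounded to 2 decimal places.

E[payout] = (4/25)·3 + (21/25)·29 = 621/25
≈ $24.84

$24.84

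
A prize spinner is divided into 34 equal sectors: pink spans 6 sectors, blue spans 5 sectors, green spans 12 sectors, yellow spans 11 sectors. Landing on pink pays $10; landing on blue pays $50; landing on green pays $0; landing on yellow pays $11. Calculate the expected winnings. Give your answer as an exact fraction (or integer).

431/34 dollars

E[payout] = (6/34)·10 + (5/34)·50 + (12/34)·0 + (11/34)·11 = 431/34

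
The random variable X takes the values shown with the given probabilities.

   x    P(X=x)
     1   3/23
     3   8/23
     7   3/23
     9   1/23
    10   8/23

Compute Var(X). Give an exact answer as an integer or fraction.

E[X] = (3/23)·1 + (8/23)·3 + (3/23)·7 + (1/23)·9 + (8/23)·10 = 137/23
E[X²] = (3/23)·1 + (8/23)·9 + (3/23)·49 + (1/23)·81 + (8/23)·100 = 1103/23
Var(X) = 1103/23 − (137/23)² = 6600/529

6600/529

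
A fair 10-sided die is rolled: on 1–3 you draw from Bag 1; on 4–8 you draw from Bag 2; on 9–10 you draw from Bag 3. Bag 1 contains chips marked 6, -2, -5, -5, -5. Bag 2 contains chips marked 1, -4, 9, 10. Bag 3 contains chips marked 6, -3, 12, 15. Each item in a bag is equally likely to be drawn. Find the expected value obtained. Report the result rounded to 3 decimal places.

2.840

E[X | Bag 1] = (6 − 2 − 5 − 5 − 5)/5 = -11/5
E[X | Bag 2] = (1 − 4 + 9 + 10)/4 = 4
E[X | Bag 3] = (6 − 3 + 12 + 15)/4 = 15/2
E[X] = (3/10)·(-11/5) + (1/2)·4 + (1/5)·15/2 = 71/25 ≈ 2.840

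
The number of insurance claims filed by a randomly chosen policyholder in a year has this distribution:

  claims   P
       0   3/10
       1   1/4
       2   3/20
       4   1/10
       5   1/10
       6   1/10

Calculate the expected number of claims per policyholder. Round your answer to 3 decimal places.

E[X] = (3/10)·0 + (1/4)·1 + (3/20)·2 + (1/10)·4 + (1/10)·5 + (1/10)·6
     = 41/20 ≈ 2.050

2.050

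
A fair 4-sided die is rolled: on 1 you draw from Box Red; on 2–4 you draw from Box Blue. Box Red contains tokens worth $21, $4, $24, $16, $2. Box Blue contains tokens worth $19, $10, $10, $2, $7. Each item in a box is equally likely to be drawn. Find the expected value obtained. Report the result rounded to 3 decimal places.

E[X | Box Red] = (21 + 4 + 24 + 16 + 2)/5 = 67/5
E[X | Box Blue] = (19 + 10 + 10 + 2 + 7)/5 = 48/5
E[X] = (1/4)·67/5 + (3/4)·48/5 = 211/20 ≈ 10.550

$10.550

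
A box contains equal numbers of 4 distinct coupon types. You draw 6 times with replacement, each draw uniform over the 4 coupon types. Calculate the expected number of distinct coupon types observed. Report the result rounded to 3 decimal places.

Let Xⱼ=1 if type j appears at least once. P(Xⱼ=1) = 1 − ((4−1)/4)^6 = 3367/4096.
E[#distinct] = 4·3367/4096 = 3367/1024.
≈ 3.288

3.288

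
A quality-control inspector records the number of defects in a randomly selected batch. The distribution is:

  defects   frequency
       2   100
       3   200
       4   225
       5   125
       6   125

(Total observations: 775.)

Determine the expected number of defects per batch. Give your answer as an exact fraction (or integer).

123/31

Total = 775, so P(defects=2) = 100/775, etc.
E[X] = (4/31)·2 + (8/31)·3 + (9/31)·4 + (5/31)·5 + (5/31)·6
     = 123/31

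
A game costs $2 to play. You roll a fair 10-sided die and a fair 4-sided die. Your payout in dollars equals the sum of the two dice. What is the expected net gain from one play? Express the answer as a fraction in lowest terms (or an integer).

$6

Distribution of the sum of the two dice: 2 w.p. 1/40, 3 w.p. 1/20, 4 w.p. 3/40, 5 w.p. 1/10, 6 w.p. 1/10, 7 w.p. 1/10, …
E[payout] = (1/40)·2 + (1/20)·3 + (3/40)·4 + (1/10)·5 + (1/10)·6 + (1/10)·7 + (1/10)·8 + (1/10)·9 + (1/10)·10 + (1/10)·11 + (3/40)·12 + (1/20)·13 + (1/40)·14 = 8
Expected profit = 8 − 2 = 6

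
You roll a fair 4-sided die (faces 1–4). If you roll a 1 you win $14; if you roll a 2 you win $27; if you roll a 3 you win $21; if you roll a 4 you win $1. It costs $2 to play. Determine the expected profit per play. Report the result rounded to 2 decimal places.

E[payout] = (1/4)·1 + (1/4)·14 + (1/4)·21 + (1/4)·27 = 63/4
Expected profit = 63/4 − 2 = 55/4 ≈ $13.75

$13.75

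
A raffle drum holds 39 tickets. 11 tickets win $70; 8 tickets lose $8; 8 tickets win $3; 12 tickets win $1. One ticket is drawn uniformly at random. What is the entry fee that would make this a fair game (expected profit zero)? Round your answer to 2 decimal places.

E[payout] = (11/39)·70 + (8/39)·(-8) + (8/39)·3 + (12/39)·1 = 742/39
Fair fee = E[payout] = 742/39 ≈ $19.03

$19.03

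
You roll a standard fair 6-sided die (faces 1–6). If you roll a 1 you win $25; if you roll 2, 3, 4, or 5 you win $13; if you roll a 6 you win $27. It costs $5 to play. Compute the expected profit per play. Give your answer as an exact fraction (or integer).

E[payout] = (2/3)·13 + (1/6)·25 + (1/6)·27 = 52/3
Expected profit = 52/3 − 5 = 37/3

37/3 dollars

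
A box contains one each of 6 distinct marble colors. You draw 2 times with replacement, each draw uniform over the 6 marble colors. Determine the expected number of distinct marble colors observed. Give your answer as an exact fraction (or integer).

Let Xⱼ=1 if type j appears at least once. P(Xⱼ=1) = 1 − ((6−1)/6)^2 = 11/36.
E[#distinct] = 6·11/36 = 11/6.

11/6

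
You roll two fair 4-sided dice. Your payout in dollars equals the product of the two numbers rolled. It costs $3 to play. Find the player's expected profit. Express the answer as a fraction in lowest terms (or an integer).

13/4 dollars

Distribution of the product of the two numbers rolled: 1 w.p. 1/16, 2 w.p. 1/8, 3 w.p. 1/8, 4 w.p. 3/16, 6 w.p. 1/8, 8 w.p. 1/8, …
E[payout] = (1/16)·1 + (1/8)·2 + (1/8)·3 + (3/16)·4 + (1/8)·6 + (1/8)·8 + (1/16)·9 + (1/8)·12 + (1/16)·16 = 25/4
Expected profit = 25/4 − 3 = 13/4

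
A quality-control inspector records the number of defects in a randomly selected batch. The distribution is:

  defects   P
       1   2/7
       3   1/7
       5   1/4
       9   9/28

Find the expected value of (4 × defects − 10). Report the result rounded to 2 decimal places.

E[4x-10] = (2/7)·(-6) + (1/7)·2 + (1/4)·10 + (9/28)·26
     = 66/7 ≈ 9.43

9.43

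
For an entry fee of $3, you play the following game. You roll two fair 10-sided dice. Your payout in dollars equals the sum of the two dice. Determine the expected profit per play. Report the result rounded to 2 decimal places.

Distribution of the sum of the two dice: 2 w.p. 1/100, 3 w.p. 1/50, 4 w.p. 3/100, 5 w.p. 1/25, 6 w.p. 1/20, 7 w.p. 3/50, …
E[payout] = (1/100)·2 + (1/50)·3 + (3/100)·4 + (1/25)·5 + (1/20)·6 + (3/50)·7 + (7/100)·8 + (2/25)·9 + (9/100)·10 + (1/10)·11 + (9/100)·12 + (2/25)·13 + (7/100)·14 + (3/50)·15 + (1/20)·16 + (1/25)·17 + (3/100)·18 + (1/50)·19 + (1/100)·20 = 11
Expected profit = 11 − 3 = 8 ≈ $8.00

$8.00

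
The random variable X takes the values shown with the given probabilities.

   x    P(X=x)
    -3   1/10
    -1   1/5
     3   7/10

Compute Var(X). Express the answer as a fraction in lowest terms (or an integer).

E[X] = (1/10)·(-3) + (1/5)·(-1) + (7/10)·3 = 8/5
E[X²] = (1/10)·9 + (1/5)·1 + (7/10)·9 = 37/5
Var(X) = 37/5 − (8/5)² = 121/25

121/25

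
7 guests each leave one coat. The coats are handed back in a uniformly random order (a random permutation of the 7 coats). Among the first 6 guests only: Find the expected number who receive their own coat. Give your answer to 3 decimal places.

0.857

Let Xᵢ = 1 if person i gets their own coat. For each i, P(Xᵢ=1) = 1/7.
By linearity of expectation, E[X₁+…+X_6] = 6·(1/7) = 6/7.
≈ 0.857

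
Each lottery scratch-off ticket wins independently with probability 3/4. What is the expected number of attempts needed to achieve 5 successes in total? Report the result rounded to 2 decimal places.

By linearity (sum of 5 independent geometric waits), E[trials] = 5/p = 5/(3/4) = 20/3.
≈ 6.67

6.67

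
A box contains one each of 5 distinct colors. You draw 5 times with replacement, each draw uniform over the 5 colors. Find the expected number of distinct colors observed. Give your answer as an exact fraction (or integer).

2101/625

Let Xⱼ=1 if type j appears at least once. P(Xⱼ=1) = 1 − ((5−1)/5)^5 = 2101/3125.
E[#distinct] = 5·2101/3125 = 2101/625.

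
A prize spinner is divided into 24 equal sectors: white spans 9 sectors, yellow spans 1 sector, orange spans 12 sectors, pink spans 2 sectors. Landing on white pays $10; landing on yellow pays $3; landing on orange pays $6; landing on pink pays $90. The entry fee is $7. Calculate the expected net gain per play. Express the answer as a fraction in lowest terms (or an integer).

E[payout] = (9/24)·10 + (1/24)·3 + (12/24)·6 + (2/24)·90 = 115/8
Expected profit = 115/8 − 7 = 59/8

59/8 dollars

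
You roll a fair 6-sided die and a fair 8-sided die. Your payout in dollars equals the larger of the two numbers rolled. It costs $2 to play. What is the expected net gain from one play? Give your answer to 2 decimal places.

$3.23

Distribution of the larger of the two numbers rolled: 1 w.p. 1/48, 2 w.p. 1/16, 3 w.p. 5/48, 4 w.p. 7/48, 5 w.p. 3/16, 6 w.p. 11/48, …
E[payout] = (1/48)·1 + (1/16)·2 + (5/48)·3 + (7/48)·4 + (3/16)·5 + (11/48)·6 + (1/8)·7 + (1/8)·8 = 251/48
Expected profit = 251/48 − 2 = 155/48 ≈ $3.23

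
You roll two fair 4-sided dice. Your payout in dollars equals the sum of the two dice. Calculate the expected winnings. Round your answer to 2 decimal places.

$5.00

Distribution of the sum of the two dice: 2 w.p. 1/16, 3 w.p. 1/8, 4 w.p. 3/16, 5 w.p. 1/4, 6 w.p. 3/16, 7 w.p. 1/8, …
E[payout] = (1/16)·2 + (1/8)·3 + (3/16)·4 + (1/4)·5 + (3/16)·6 + (1/8)·7 + (1/16)·8 = 5
≈ $5.00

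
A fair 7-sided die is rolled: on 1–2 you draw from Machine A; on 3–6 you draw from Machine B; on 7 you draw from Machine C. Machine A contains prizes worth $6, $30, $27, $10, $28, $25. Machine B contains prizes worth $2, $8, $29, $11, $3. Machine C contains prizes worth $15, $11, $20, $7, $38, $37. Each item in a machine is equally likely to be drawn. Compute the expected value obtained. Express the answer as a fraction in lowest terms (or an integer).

E[X | Machine A] = (6 + 30 + 27 + 10 + 28 + 25)/6 = 21
E[X | Machine B] = (2 + 8 + 29 + 11 + 3)/5 = 53/5
E[X | Machine C] = (15 + 11 + 20 + 7 + 38 + 37)/6 = 64/3
E[X] = (2/7)·21 + (4/7)·53/5 + (1/7)·64/3 = 1586/105

1586/105 dollars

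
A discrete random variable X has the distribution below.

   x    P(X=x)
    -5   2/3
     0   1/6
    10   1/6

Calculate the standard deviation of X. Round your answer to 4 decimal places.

5.5277

E[X] = -5/3, E[X²] = 100/3
Var(X) = E[X²] − (E[X])² = 100/3 − 25/9 = 275/9
SD(X) = √(275/9) ≈ 5.5277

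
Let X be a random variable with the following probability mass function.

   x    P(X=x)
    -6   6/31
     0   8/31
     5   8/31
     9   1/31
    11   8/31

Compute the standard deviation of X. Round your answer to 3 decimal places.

6.053

E[X] = 101/31, E[X²] = 1465/31
Var(X) = E[X²] − (E[X])² = 1465/31 − 10201/961 = 35214/961
SD(X) = √(35214/961) ≈ 6.053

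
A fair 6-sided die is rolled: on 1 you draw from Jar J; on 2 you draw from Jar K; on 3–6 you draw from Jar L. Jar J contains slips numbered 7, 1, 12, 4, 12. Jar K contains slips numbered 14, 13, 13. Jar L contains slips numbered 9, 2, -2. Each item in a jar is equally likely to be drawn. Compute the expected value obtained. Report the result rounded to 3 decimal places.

E[X | Jar J] = (7 + 1 + 12 + 4 + 12)/5 = 36/5
E[X | Jar K] = (14 + 13 + 13)/3 = 40/3
E[X | Jar L] = (9 + 2 − 2)/3 = 3
E[X] = (1/6)·36/5 + (1/6)·40/3 + (2/3)·3 = 244/45 ≈ 5.422

5.422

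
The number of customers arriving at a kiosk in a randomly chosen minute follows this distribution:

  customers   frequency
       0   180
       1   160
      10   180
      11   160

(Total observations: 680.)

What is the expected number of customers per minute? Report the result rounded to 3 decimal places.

Total = 680, so P(customers=0) = 180/680, etc.
E[X] = (9/34)·0 + (4/17)·1 + (9/34)·10 + (4/17)·11
     = 93/17 ≈ 5.471

5.471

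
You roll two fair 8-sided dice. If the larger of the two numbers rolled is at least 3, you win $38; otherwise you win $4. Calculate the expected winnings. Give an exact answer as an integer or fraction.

E[payout] = (1/16)·4 + (15/16)·38 = 287/8

287/8 dollars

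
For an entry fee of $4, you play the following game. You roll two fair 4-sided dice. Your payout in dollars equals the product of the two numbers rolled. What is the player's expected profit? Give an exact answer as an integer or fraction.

Distribution of the product of the two numbers rolled: 1 w.p. 1/16, 2 w.p. 1/8, 3 w.p. 1/8, 4 w.p. 3/16, 6 w.p. 1/8, 8 w.p. 1/8, …
E[payout] = (1/16)·1 + (1/8)·2 + (1/8)·3 + (3/16)·4 + (1/8)·6 + (1/8)·8 + (1/16)·9 + (1/8)·12 + (1/16)·16 = 25/4
Expected profit = 25/4 − 4 = 9/4

9/4 dollars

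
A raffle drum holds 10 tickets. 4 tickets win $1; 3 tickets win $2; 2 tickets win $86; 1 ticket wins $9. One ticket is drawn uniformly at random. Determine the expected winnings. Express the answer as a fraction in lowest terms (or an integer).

191/10 dollars

E[payout] = (4/10)·1 + (3/10)·2 + (2/10)·86 + (1/10)·9 = 191/10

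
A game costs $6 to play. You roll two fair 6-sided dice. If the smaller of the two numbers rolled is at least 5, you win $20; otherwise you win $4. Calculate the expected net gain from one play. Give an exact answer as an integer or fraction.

E[payout] = (8/9)·4 + (1/9)·20 = 52/9
Expected profit = 52/9 − 6 = -2/9

-2/9 dollars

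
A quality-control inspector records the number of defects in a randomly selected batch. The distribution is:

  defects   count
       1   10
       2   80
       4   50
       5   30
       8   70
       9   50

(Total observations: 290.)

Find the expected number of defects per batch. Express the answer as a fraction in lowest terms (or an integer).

153/29

Total = 290, so P(defects=1) = 10/290, etc.
E[X] = (1/29)·1 + (8/29)·2 + (5/29)·4 + (3/29)·5 + (7/29)·8 + (5/29)·9
     = 153/29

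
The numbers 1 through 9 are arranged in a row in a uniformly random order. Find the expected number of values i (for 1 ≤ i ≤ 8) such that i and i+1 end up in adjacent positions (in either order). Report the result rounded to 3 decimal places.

1.778

For each i ∈ {1,…,8}, let Xᵢ = 1 if i and i+1 are adjacent. P(Xᵢ=1) = 2·(9−1)!/9! = 2/9.
By linearity, E[ΣXᵢ] = (8)·(2/9) = 16/9.
≈ 1.778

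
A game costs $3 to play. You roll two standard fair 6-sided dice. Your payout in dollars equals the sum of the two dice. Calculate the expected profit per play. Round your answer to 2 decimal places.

Distribution of the sum of the two dice: 2 w.p. 1/36, 3 w.p. 1/18, 4 w.p. 1/12, 5 w.p. 1/9, 6 w.p. 5/36, 7 w.p. 1/6, …
E[payout] = (1/36)·2 + (1/18)·3 + (1/12)·4 + (1/9)·5 + (5/36)·6 + (1/6)·7 + (5/36)·8 + (1/9)·9 + (1/12)·10 + (1/18)·11 + (1/36)·12 = 7
Expected profit = 7 − 3 = 4 ≈ $4.00

$4.00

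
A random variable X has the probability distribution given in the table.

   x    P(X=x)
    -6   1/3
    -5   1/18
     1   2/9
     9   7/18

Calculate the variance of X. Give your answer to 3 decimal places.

E[X] = (1/3)·(-6) + (1/18)·(-5) + (2/9)·1 + (7/18)·9 = 13/9
E[X²] = (1/3)·36 + (1/18)·25 + (2/9)·1 + (7/18)·81 = 406/9
Var(X) = 406/9 − (13/9)² = 3485/81 ≈ 43.025

43.025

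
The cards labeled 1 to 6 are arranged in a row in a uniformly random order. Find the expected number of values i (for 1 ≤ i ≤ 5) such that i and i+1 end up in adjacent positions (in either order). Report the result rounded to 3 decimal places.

For each i ∈ {1,…,5}, let Xᵢ = 1 if i and i+1 are adjacent. P(Xᵢ=1) = 2·(6−1)!/6! = 2/6.
By linearity, E[ΣXᵢ] = (5)·(2/6) = 5/3.
≈ 1.667

1.667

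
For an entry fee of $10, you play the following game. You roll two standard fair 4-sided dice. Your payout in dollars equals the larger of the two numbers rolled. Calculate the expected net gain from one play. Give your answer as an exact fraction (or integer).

Distribution of the larger of the two numbers rolled: 1 w.p. 1/16, 2 w.p. 3/16, 3 w.p. 5/16, 4 w.p. 7/16
E[payout] = (1/16)·1 + (3/16)·2 + (5/16)·3 + (7/16)·4 = 25/8
Expected profit = 25/8 − 10 = -55/8

-55/8 dollars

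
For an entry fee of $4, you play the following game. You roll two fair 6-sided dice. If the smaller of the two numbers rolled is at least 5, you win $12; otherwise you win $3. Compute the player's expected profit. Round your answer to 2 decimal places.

$0.00

E[payout] = (8/9)·3 + (1/9)·12 = 4
Expected profit = 4 − 4 = 0 ≈ $0.00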